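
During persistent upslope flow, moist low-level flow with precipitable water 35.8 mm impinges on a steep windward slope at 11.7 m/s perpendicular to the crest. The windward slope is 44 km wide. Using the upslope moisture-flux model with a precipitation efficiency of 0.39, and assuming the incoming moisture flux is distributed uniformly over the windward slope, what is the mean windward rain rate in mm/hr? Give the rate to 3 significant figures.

R ≈ 13.4 mm/hr

Incoming column moisture flux per unit ridge length: F = V × PW = 11.7 × 35.8 = 418.86 mm·m/s.
Spread over the 44 km slope with efficiency ε = 0.39: R = ε·F/W = 0.39 × 418.86 / 44000 m = 3.713e-03 mm/s.
R = 3.713e-03 × 3600 = 13.4 mm/hr.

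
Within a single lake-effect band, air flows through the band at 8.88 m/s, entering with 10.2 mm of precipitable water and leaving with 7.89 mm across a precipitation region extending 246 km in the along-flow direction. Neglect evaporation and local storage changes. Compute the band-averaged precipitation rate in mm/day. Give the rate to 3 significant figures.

Column moisture flux per unit crosswind length is F = V × PW.
Inflow: F_in = 8.88 × 10.2 = 90.576 mm·m/s
Outflow: F_out = 8.88 × 7.89 = 70.0632 mm·m/s
Steady-state rate R = (F_in − F_out)/L = (90.576 − 70.0632) / 246000 m = 8.339e-05 mm/s.
R = 8.339e-05 × 3600 × 24 = 7.20 mm/day.

R ≈ 7.20 mm/day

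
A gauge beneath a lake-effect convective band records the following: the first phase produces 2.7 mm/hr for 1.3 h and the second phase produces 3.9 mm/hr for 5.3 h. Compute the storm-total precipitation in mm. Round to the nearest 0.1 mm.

Total = Σ Rᵢ Δtᵢ = 2.7 × 1.3 + 3.9 × 5.3
      = 3.51 + 20.67 = 24.2 mm.

total ≈ 24.2 mm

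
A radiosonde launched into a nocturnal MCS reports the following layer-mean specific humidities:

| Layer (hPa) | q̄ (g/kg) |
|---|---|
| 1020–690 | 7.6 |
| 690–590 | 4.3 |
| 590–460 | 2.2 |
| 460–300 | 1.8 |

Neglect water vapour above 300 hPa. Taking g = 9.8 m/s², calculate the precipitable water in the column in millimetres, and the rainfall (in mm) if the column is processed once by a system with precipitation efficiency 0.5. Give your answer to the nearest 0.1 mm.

Precipitable water is the column-integrated vapour mass per unit area: PW = (1/g) Σ q̄ Δp, with q in kg/kg and Δp in Pa (1 kg/m² of water = 1 mm).
Layer 1020–690 hPa: Δp = 330 hPa = 33000 Pa, q̄ = 0.0076 kg/kg → 0.0076 × 33000 / 9.8 = 25.59 mm
Layer 690–590 hPa: Δp = 100 hPa = 10000 Pa, q̄ = 0.0043 kg/kg → 0.0043 × 10000 / 9.8 = 4.39 mm
Layer 590–460 hPa: Δp = 130 hPa = 13000 Pa, q̄ = 0.0022 kg/kg → 0.0022 × 13000 / 9.8 = 2.92 mm
Layer 460–300 hPa: Δp = 160 hPa = 16000 Pa, q̄ = 0.0018 kg/kg → 0.0018 × 16000 / 9.8 = 2.94 mm
PW = 25.59 + 4.39 + 2.92 + 2.94 = 35.84 ≈ 35.8 mm.
Rainfall = ε × PW = 0.5 × 35.8 = 17.9 mm.

PW ≈ 35.8 mm; rainfall ≈ 17.9 mm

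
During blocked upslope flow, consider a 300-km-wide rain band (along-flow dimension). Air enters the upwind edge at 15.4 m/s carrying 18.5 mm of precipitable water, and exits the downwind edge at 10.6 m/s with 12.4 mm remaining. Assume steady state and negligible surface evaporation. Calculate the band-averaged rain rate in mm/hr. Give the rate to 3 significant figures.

Column moisture flux per unit crosswind length is F = V × PW.
Inflow: F_in = 15.4 × 18.5 = 284.9 mm·m/s
Outflow: F_out = 10.6 × 12.4 = 131.44 mm·m/s
Steady-state rate R = (F_in − F_out)/L = (284.9 − 131.44) / 300000 m = 5.115e-04 mm/s.
R = 5.115e-04 × 3600 = 1.84 mm/hr.

R ≈ 1.84 mm/hr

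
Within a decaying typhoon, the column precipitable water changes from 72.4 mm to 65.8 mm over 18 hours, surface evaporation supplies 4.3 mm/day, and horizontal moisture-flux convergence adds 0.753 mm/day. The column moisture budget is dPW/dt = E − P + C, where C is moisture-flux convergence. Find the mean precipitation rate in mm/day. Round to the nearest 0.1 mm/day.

P ≈ 13.9 mm/day

dPW/dt = (65.8 − 72.4) mm / (18/24 day) = -8.800 mm/day.
P = E + C − dPW/dt = 4.3 + (0.753) − (-8.800) = 13.9 mm/day.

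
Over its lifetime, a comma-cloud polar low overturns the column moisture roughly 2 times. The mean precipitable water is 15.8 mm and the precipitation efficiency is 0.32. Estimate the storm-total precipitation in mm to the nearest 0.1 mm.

precipitation ≈ 10.1 mm

Each cycle deposits ε × PW = 0.32 × 15.8 = 5.056 mm.
Over 2 cycles: 2 × 5.056 = 10.1 mm.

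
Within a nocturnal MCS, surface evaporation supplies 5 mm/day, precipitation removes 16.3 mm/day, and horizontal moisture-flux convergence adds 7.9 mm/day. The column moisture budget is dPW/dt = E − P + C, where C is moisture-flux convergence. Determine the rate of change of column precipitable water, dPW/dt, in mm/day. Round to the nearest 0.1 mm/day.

dPW/dt ≈ -3.4 mm/day

dPW/dt = E − P + C = 5 − 16.3 + (7.9) = -3.4 mm/day.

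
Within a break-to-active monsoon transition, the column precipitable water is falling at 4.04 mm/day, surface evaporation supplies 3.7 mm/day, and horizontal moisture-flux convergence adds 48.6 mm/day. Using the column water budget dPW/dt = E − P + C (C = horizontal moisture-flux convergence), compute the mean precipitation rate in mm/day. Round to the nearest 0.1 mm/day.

P ≈ 56.3 mm/day

dPW/dt = -4.04 mm/day.
P = E + C − dPW/dt = 3.7 + (48.6) − (-4.04) = 56.3 mm/day.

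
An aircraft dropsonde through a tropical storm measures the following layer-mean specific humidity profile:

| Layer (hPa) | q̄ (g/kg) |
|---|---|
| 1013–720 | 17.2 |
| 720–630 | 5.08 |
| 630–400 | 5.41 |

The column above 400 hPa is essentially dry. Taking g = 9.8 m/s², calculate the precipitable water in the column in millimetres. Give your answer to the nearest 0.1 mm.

PW ≈ 68.8 mm

Precipitable water is the column-integrated vapour mass per unit area: PW = (1/g) Σ q̄ Δp, with q in kg/kg and Δp in Pa (1 kg/m² of water = 1 mm).
Layer 1013–720 hPa: Δp = 293 hPa = 29300 Pa, q̄ = 0.0172 kg/kg → 0.0172 × 29300 / 9.8 = 51.42 mm
Layer 720–630 hPa: Δp = 90 hPa = 9000 Pa, q̄ = 0.00508 kg/kg → 0.00508 × 9000 / 9.8 = 4.67 mm
Layer 630–400 hPa: Δp = 230 hPa = 23000 Pa, q̄ = 0.00541 kg/kg → 0.00541 × 23000 / 9.8 = 12.70 mm
PW = 51.42 + 4.67 + 12.70 = 68.79 ≈ 68.8 mm.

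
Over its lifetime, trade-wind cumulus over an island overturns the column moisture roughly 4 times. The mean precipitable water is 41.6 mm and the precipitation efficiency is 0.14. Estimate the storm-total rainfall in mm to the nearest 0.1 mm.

rainfall ≈ 23.3 mm

Each cycle deposits ε × PW = 0.14 × 41.6 = 5.824 mm.
Over 4 cycles: 4 × 5.824 = 23.3 mm.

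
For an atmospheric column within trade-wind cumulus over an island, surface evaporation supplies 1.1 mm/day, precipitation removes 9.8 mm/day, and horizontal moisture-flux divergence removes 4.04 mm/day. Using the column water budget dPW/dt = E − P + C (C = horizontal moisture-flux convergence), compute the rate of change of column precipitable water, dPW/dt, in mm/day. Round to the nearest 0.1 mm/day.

dPW/dt = E − P + C = 1.1 − 9.8 + (-4.04) = -12.7 mm/day.

dPW/dt ≈ -12.7 mm/day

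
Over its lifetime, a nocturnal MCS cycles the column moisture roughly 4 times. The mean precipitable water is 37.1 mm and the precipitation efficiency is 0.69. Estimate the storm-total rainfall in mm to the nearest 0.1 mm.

rainfall ≈ 102.4 mm

Each cycle deposits ε × PW = 0.69 × 37.1 = 25.599 mm.
Over 4 cycles: 4 × 25.599 = 102.4 mm.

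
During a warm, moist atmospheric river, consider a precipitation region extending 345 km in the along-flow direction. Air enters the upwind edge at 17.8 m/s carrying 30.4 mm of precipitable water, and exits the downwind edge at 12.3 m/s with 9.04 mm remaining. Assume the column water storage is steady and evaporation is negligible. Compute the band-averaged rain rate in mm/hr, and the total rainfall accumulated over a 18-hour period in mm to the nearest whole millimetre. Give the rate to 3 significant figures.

Column moisture flux per unit crosswind length is F = V × PW.
Inflow: F_in = 17.8 × 30.4 = 541.12 mm·m/s
Outflow: F_out = 12.3 × 9.04 = 111.192 mm·m/s
Steady-state rate R = (F_in − F_out)/L = (541.12 − 111.192) / 345000 m = 1.246e-03 mm/s.
R = 1.246e-03 × 3600 = 4.49 mm/hr.
Over 18 h: total = 4.49 × 18 = 80.82 ≈ 81 mm.

R ≈ 4.49 mm/hr; total ≈ 81 mm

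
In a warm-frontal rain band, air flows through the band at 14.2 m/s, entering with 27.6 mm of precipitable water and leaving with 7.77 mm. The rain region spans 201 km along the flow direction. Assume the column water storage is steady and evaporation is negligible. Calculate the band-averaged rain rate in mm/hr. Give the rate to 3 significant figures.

Column moisture flux per unit crosswind length is F = V × PW.
Inflow: F_in = 14.2 × 27.6 = 391.92 mm·m/s
Outflow: F_out = 14.2 × 7.77 = 110.334 mm·m/s
Steady-state rate R = (F_in − F_out)/L = (391.92 − 110.334) / 201000 m = 1.401e-03 mm/s.
R = 1.401e-03 × 3600 = 5.04 mm/hr.

R ≈ 5.04 mm/hr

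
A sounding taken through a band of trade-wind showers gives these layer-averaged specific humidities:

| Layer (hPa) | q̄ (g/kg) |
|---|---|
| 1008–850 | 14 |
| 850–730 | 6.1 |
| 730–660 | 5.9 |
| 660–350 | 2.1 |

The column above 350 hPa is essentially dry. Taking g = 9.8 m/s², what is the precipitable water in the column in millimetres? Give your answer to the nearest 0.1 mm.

PW ≈ 40.9 mm

Precipitable water is the column-integrated vapour mass per unit area: PW = (1/g) Σ q̄ Δp, with q in kg/kg and Δp in Pa (1 kg/m² of water = 1 mm).
Layer 1008–850 hPa: Δp = 158 hPa = 15800 Pa, q̄ = 0.014 kg/kg → 0.014 × 15800 / 9.8 = 22.57 mm
Layer 850–730 hPa: Δp = 120 hPa = 12000 Pa, q̄ = 0.0061 kg/kg → 0.0061 × 12000 / 9.8 = 7.47 mm
Layer 730–660 hPa: Δp = 70 hPa = 7000 Pa, q̄ = 0.0059 kg/kg → 0.0059 × 7000 / 9.8 = 4.21 mm
Layer 660–350 hPa: Δp = 310 hPa = 31000 Pa, q̄ = 0.0021 kg/kg → 0.0021 × 31000 / 9.8 = 6.64 mm
PW = 22.57 + 7.47 + 4.21 + 6.64 = 40.89 ≈ 40.9 mm.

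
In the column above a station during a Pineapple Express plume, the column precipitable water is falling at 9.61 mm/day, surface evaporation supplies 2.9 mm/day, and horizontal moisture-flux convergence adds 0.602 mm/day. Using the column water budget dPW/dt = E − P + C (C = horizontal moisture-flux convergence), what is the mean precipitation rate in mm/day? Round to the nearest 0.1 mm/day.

dPW/dt = -9.61 mm/day.
P = E + C − dPW/dt = 2.9 + (0.602) − (-9.61) = 13.1 mm/day.

P ≈ 13.1 mm/day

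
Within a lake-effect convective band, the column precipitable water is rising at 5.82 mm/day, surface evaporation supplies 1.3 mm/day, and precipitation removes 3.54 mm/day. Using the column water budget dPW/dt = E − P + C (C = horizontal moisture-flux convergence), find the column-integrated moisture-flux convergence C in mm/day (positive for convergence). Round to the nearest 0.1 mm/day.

C ≈ 8.1 mm/day

dPW/dt = +5.82 mm/day.
C = dPW/dt − E + P = (+5.82) − 1.3 + 3.54 = 8.1 mm/day.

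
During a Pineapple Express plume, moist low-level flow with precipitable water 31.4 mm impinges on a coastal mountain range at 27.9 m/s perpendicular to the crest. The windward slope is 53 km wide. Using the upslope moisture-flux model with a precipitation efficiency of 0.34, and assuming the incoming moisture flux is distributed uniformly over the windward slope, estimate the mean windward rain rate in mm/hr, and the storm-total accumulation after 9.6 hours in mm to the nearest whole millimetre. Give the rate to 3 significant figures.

Incoming column moisture flux per unit ridge length: F = V × PW = 27.9 × 31.4 = 876.06 mm·m/s.
Spread over the 53 km slope with efficiency ε = 0.34: R = ε·F/W = 0.34 × 876.06 / 53000 m = 5.620e-03 mm/s.
R = 5.620e-03 × 3600 = 20.2 mm/hr.
Over 9.6 h: total = 20.2 × 9.6 = 193.92 ≈ 194 mm.

R ≈ 20.2 mm/hr; total ≈ 194 mm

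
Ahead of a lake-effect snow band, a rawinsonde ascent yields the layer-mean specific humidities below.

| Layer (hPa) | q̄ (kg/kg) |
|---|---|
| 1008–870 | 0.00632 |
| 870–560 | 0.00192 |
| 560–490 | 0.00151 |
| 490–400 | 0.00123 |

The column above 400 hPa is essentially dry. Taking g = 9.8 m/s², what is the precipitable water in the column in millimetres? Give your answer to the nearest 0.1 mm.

PW ≈ 17.2 mm

Precipitable water is the column-integrated vapour mass per unit area: PW = (1/g) Σ q̄ Δp, with q in kg/kg and Δp in Pa (1 kg/m² of water = 1 mm).
Layer 1008–870 hPa: Δp = 138 hPa = 13800 Pa, q̄ = 0.00632 kg/kg → 0.00632 × 13800 / 9.8 = 8.90 mm
Layer 870–560 hPa: Δp = 310 hPa = 31000 Pa, q̄ = 0.00192 kg/kg → 0.00192 × 31000 / 9.8 = 6.07 mm
Layer 560–490 hPa: Δp = 70 hPa = 7000 Pa, q̄ = 0.00151 kg/kg → 0.00151 × 7000 / 9.8 = 1.08 mm
Layer 490–400 hPa: Δp = 90 hPa = 9000 Pa, q̄ = 0.00123 kg/kg → 0.00123 × 9000 / 9.8 = 1.13 mm
PW = 8.90 + 6.07 + 1.08 + 1.13 = 17.18 ≈ 17.2 mm.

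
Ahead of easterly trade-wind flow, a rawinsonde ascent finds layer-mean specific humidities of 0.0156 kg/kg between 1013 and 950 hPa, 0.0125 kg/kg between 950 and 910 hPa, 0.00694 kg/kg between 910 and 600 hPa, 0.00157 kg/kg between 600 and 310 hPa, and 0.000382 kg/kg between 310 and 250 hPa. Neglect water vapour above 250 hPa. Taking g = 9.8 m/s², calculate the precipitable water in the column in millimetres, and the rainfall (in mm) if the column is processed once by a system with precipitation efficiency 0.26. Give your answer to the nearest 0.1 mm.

Precipitable water is the column-integrated vapour mass per unit area: PW = (1/g) Σ q̄ Δp, with q in kg/kg and Δp in Pa (1 kg/m² of water = 1 mm).
Layer 1013–950 hPa: Δp = 63 hPa = 6300 Pa, q̄ = 0.0156 kg/kg → 0.0156 × 6300 / 9.8 = 10.03 mm
Layer 950–910 hPa: Δp = 40 hPa = 4000 Pa, q̄ = 0.0125 kg/kg → 0.0125 × 4000 / 9.8 = 5.10 mm
Layer 910–600 hPa: Δp = 310 hPa = 31000 Pa, q̄ = 0.00694 kg/kg → 0.00694 × 31000 / 9.8 = 21.95 mm
Layer 600–310 hPa: Δp = 290 hPa = 29000 Pa, q̄ = 0.00157 kg/kg → 0.00157 × 29000 / 9.8 = 4.65 mm
Layer 310–250 hPa: Δp = 60 hPa = 6000 Pa, q̄ = 0.000382 kg/kg → 0.000382 × 6000 / 9.8 = 0.23 mm
PW = 10.03 + 5.10 + 21.95 + 4.65 + 0.23 = 41.96 ≈ 42.0 mm.
Rainfall = ε × PW = 0.26 × 42.0 = 10.9 mm.

PW ≈ 42.0 mm; rainfall ≈ 10.9 mm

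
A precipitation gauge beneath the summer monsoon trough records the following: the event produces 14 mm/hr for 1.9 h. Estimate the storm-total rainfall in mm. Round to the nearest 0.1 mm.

total ≈ 26.6 mm

Total = Σ Rᵢ Δtᵢ = 14 × 1.9
      = 26.6 = 26.6 mm.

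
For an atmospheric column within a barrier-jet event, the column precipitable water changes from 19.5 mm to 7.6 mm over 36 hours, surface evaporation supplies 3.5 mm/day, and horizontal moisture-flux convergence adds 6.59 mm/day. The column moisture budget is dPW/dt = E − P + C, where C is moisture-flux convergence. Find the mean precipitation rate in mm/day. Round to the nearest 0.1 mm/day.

dPW/dt = (7.6 − 19.5) mm / (36/24 day) = -7.933 mm/day.
P = E + C − dPW/dt = 3.5 + (6.59) − (-7.933) = 18.0 mm/day.

P ≈ 18.0 mm/day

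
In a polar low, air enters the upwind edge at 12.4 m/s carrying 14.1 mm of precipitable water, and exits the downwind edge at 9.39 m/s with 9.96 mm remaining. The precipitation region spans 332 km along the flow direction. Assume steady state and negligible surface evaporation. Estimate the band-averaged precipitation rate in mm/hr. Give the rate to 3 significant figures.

R ≈ 0.882 mm/hr

Column moisture flux per unit crosswind length is F = V × PW.
Inflow: F_in = 12.4 × 14.1 = 174.84 mm·m/s
Outflow: F_out = 9.39 × 9.96 = 93.5244 mm·m/s
Steady-state rate R = (F_in − F_out)/L = (174.84 − 93.5244) / 332000 m = 2.449e-04 mm/s.
R = 2.449e-04 × 3600 = 0.882 mm/hr.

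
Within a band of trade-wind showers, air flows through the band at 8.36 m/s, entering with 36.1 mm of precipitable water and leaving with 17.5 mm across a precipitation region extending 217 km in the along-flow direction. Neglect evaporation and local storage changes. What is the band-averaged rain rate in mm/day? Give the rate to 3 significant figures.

R ≈ 61.9 mm/day

Column moisture flux per unit crosswind length is F = V × PW.
Inflow: F_in = 8.36 × 36.1 = 301.796 mm·m/s
Outflow: F_out = 8.36 × 17.5 = 146.3 mm·m/s
Steady-state rate R = (F_in − F_out)/L = (301.796 − 146.3) / 217000 m = 7.166e-04 mm/s.
R = 7.166e-04 × 3600 × 24 = 61.9 mm/day.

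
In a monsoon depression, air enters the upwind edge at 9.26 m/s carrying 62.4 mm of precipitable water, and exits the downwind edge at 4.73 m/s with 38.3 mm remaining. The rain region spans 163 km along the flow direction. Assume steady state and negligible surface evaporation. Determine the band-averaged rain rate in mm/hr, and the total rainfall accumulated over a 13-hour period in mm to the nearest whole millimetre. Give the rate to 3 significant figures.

R ≈ 8.76 mm/hr; total ≈ 114 mm

Column moisture flux per unit crosswind length is F = V × PW.
Inflow: F_in = 9.26 × 62.4 = 577.824 mm·m/s
Outflow: F_out = 4.73 × 38.3 = 181.159 mm·m/s
Steady-state rate R = (F_in − F_out)/L = (577.824 − 181.159) / 163000 m = 2.434e-03 mm/s.
R = 2.434e-03 × 3600 = 8.76 mm/hr.
Over 13 h: total = 8.76 × 13 = 113.88 ≈ 114 mm.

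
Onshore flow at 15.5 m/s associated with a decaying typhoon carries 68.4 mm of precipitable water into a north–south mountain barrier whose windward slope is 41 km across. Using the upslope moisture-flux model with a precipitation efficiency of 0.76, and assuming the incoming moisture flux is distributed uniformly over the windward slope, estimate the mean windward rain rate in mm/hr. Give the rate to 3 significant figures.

R ≈ 70.7 mm/hr

Incoming column moisture flux per unit ridge length: F = V × PW = 15.5 × 68.4 = 1060.2 mm·m/s.
Spread over the 41 km slope with efficiency ε = 0.76: R = ε·F/W = 0.76 × 1060.2 / 41000 m = 1.965e-02 mm/s.
R = 1.965e-02 × 3600 = 70.7 mm/hr.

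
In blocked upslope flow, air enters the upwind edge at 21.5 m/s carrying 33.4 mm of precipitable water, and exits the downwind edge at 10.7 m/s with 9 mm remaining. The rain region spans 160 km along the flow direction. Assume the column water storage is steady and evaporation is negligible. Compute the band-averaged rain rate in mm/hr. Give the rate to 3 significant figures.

Column moisture flux per unit crosswind length is F = V × PW.
Inflow: F_in = 21.5 × 33.4 = 718.1 mm·m/s
Outflow: F_out = 10.7 × 9 = 96.3 mm·m/s
Steady-state rate R = (F_in − F_out)/L = (718.1 − 96.3) / 160000 m = 3.886e-03 mm/s.
R = 3.886e-03 × 3600 = 14.0 mm/hr.

R ≈ 14.0 mm/hr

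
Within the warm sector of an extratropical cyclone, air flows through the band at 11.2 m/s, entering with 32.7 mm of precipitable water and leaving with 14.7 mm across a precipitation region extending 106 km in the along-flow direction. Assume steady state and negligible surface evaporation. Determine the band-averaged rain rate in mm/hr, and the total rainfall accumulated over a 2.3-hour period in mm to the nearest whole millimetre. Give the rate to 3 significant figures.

Column moisture flux per unit crosswind length is F = V × PW.
Inflow: F_in = 11.2 × 32.7 = 366.24 mm·m/s
Outflow: F_out = 11.2 × 14.7 = 164.64 mm·m/s
Steady-state rate R = (F_in − F_out)/L = (366.24 − 164.64) / 106000 m = 1.902e-03 mm/s.
R = 1.902e-03 × 3600 = 6.85 mm/hr.
Over 2.3 h: total = 6.85 × 2.3 = 15.755 ≈ 16 mm.

R ≈ 6.85 mm/hr; total ≈ 16 mm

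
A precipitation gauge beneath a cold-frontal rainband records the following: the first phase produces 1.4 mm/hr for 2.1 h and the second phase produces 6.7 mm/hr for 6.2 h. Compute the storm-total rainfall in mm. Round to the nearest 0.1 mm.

total ≈ 44.5 mm

Total = Σ Rᵢ Δtᵢ = 1.4 × 2.1 + 6.7 × 6.2
      = 2.94 + 41.54 = 44.5 mm.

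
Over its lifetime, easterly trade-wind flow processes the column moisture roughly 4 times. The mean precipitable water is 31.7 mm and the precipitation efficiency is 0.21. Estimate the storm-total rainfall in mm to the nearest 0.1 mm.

Each cycle deposits ε × PW = 0.21 × 31.7 = 6.657 mm.
Over 4 cycles: 4 × 6.657 = 26.6 mm.

rainfall ≈ 26.6 mm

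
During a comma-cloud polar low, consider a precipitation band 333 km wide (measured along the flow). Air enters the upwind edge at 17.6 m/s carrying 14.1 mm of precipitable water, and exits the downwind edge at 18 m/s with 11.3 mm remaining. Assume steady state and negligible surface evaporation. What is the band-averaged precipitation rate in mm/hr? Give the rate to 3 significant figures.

Column moisture flux per unit crosswind length is F = V × PW.
Inflow: F_in = 17.6 × 14.1 = 248.16 mm·m/s
Outflow: F_out = 18 × 11.3 = 203.4 mm·m/s
Steady-state rate R = (F_in − F_out)/L = (248.16 − 203.4) / 333000 m = 1.344e-04 mm/s.
R = 1.344e-04 × 3600 = 0.484 mm/hr.

R ≈ 0.484 mm/hr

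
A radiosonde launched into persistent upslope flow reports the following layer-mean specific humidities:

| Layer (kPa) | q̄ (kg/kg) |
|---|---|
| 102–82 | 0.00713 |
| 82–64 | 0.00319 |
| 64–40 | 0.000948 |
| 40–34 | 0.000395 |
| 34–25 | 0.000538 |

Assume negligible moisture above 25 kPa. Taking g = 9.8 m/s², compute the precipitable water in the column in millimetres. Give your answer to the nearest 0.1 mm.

PW ≈ 23.5 mm

Precipitable water is the column-integrated vapour mass per unit area: PW = (1/g) Σ q̄ Δp, with q in kg/kg and Δp in Pa (1 kg/m² of water = 1 mm).
Layer 102–82 kPa: Δp = 200 hPa = 20000 Pa, q̄ = 0.00713 kg/kg → 0.00713 × 20000 / 9.8 = 14.55 mm
Layer 82–64 kPa: Δp = 180 hPa = 18000 Pa, q̄ = 0.00319 kg/kg → 0.00319 × 18000 / 9.8 = 5.86 mm
Layer 64–40 kPa: Δp = 240 hPa = 24000 Pa, q̄ = 0.000948 kg/kg → 0.000948 × 24000 / 9.8 = 2.32 mm
Layer 40–34 kPa: Δp = 60 hPa = 6000 Pa, q̄ = 0.000395 kg/kg → 0.000395 × 6000 / 9.8 = 0.24 mm
Layer 34–25 kPa: Δp = 90 hPa = 9000 Pa, q̄ = 0.000538 kg/kg → 0.000538 × 9000 / 9.8 = 0.49 mm
PW = 14.55 + 5.86 + 2.32 + 0.24 + 0.49 = 23.46 ≈ 23.5 mm.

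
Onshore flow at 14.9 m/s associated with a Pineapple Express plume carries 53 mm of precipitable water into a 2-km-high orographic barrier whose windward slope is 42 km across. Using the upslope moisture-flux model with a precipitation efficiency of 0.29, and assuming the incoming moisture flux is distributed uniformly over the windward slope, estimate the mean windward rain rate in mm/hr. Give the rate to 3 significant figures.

Incoming column moisture flux per unit ridge length: F = V × PW = 14.9 × 53 = 789.7 mm·m/s.
Spread over the 42 km slope with efficiency ε = 0.29: R = ε·F/W = 0.29 × 789.7 / 42000 m = 5.453e-03 mm/s.
R = 5.453e-03 × 3600 = 19.6 mm/hr.

R ≈ 19.6 mm/hr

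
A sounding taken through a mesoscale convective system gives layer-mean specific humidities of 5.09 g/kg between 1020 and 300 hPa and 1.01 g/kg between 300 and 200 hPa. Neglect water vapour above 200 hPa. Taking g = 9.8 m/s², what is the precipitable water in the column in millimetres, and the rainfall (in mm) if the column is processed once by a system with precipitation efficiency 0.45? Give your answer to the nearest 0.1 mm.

PW ≈ 38.4 mm; rainfall ≈ 17.3 mm

Precipitable water is the column-integrated vapour mass per unit area: PW = (1/g) Σ q̄ Δp, with q in kg/kg and Δp in Pa (1 kg/m² of water = 1 mm).
Layer 1020–300 hPa: Δp = 720 hPa = 72000 Pa, q̄ = 0.00509 kg/kg → 0.00509 × 72000 / 9.8 = 37.40 mm
Layer 300–200 hPa: Δp = 100 hPa = 10000 Pa, q̄ = 0.00101 kg/kg → 0.00101 × 10000 / 9.8 = 1.03 mm
PW = 37.40 + 1.03 = 38.43 ≈ 38.4 mm.
Rainfall = ε × PW = 0.45 × 38.4 = 17.3 mm.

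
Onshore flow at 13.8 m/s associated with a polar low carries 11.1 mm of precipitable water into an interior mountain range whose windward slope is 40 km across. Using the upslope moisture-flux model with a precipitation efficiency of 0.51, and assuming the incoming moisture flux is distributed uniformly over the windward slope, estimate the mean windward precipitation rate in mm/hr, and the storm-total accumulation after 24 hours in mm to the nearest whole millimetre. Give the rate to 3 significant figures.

R ≈ 7.03 mm/hr; total ≈ 169 mm

Incoming column moisture flux per unit ridge length: F = V × PW = 13.8 × 11.1 = 153.18 mm·m/s.
Spread over the 40 km slope with efficiency ε = 0.51: R = ε·F/W = 0.51 × 153.18 / 40000 m = 1.953e-03 mm/s.
R = 1.953e-03 × 3600 = 7.03 mm/hr.
Over 24 h: total = 7.03 × 24 = 168.72 ≈ 169 mm.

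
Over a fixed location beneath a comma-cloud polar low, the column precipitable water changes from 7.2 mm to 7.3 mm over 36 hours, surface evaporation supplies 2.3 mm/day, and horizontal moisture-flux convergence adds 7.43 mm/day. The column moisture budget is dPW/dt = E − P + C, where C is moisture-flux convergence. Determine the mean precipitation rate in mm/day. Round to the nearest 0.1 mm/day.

P ≈ 9.7 mm/day

dPW/dt = (7.3 − 7.2) mm / (36/24 day) = +0.067 mm/day.
P = E + C − dPW/dt = 2.3 + (7.43) − (+0.067) = 9.7 mm/day.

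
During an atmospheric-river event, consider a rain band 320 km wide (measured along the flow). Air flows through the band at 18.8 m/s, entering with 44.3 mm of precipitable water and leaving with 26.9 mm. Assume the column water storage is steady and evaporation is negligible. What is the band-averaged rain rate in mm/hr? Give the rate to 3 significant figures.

R ≈ 3.68 mm/hr

Column moisture flux per unit crosswind length is F = V × PW.
Inflow: F_in = 18.8 × 44.3 = 832.84 mm·m/s
Outflow: F_out = 18.8 × 26.9 = 505.72 mm·m/s
Steady-state rate R = (F_in − F_out)/L = (832.84 − 505.72) / 320000 m = 1.022e-03 mm/s.
R = 1.022e-03 × 3600 = 3.68 mm/hr.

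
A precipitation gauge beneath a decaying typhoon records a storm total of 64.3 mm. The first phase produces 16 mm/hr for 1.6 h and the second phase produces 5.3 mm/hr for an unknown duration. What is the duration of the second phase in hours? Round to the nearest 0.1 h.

Known phases: 16 × 1.6 = 25.6 mm.
Remaining depth = 64.3 − 25.6 = 38.7 mm.
Duration = 38.7 / 5.3 = 7.3 h.

duration ≈ 7.3 h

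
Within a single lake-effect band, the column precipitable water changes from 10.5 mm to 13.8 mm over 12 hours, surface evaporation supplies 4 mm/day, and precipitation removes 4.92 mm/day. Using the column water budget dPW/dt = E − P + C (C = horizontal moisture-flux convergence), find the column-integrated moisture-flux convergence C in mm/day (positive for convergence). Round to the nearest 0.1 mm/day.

dPW/dt = (13.8 − 10.5) mm / (12/24 day) = +6.600 mm/day.
C = dPW/dt − E + P = (+6.600) − 4 + 4.92 = 7.5 mm/day.

C ≈ 7.5 mm/day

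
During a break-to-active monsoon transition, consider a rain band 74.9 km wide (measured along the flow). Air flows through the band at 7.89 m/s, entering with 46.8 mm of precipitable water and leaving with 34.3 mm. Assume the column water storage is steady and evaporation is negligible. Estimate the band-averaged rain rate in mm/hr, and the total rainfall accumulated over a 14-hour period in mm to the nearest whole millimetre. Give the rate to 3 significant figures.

R ≈ 4.74 mm/hr; total ≈ 66 mm

Column moisture flux per unit crosswind length is F = V × PW.
Inflow: F_in = 7.89 × 46.8 = 369.252 mm·m/s
Outflow: F_out = 7.89 × 34.3 = 270.627 mm·m/s
Steady-state rate R = (F_in − F_out)/L = (369.252 − 270.627) / 74900 m = 1.317e-03 mm/s.
R = 1.317e-03 × 3600 = 4.74 mm/hr.
Over 14 h: total = 4.74 × 14 = 66.36 ≈ 66 mm.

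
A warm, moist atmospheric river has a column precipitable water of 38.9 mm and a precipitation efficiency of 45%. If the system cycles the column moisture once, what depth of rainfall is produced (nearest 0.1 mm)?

rainfall ≈ 17.5 mm

Rainfall = ε × PW = 0.45 × 38.9 = 17.5 mm.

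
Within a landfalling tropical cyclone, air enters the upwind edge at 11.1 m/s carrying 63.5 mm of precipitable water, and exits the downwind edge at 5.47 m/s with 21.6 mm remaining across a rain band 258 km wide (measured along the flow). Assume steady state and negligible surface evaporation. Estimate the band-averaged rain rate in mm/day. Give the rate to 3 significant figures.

Column moisture flux per unit crosswind length is F = V × PW.
Inflow: F_in = 11.1 × 63.5 = 704.85 mm·m/s
Outflow: F_out = 5.47 × 21.6 = 118.152 mm·m/s
Steady-state rate R = (F_in − F_out)/L = (704.85 − 118.152) / 258000 m = 2.274e-03 mm/s.
R = 2.274e-03 × 3600 × 24 = 196 mm/day.

R ≈ 196 mm/day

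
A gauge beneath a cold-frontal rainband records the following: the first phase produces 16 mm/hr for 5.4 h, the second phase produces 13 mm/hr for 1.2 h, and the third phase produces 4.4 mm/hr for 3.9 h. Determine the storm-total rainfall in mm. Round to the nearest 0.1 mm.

Total = Σ Rᵢ Δtᵢ = 16 × 5.4 + 13 × 1.2 + 4.4 × 3.9
      = 86.4 + 15.6 + 17.16 = 119.2 mm.

total ≈ 119.2 mm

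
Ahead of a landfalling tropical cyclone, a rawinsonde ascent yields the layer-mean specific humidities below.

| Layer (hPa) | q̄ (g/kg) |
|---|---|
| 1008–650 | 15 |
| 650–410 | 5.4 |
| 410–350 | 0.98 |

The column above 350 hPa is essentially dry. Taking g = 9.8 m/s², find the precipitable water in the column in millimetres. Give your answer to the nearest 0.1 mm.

Precipitable water is the column-integrated vapour mass per unit area: PW = (1/g) Σ q̄ Δp, with q in kg/kg and Δp in Pa (1 kg/m² of water = 1 mm).
Layer 1008–650 hPa: Δp = 358 hPa = 35800 Pa, q̄ = 0.015 kg/kg → 0.015 × 35800 / 9.8 = 54.80 mm
Layer 650–410 hPa: Δp = 240 hPa = 24000 Pa, q̄ = 0.0054 kg/kg → 0.0054 × 24000 / 9.8 = 13.22 mm
Layer 410–350 hPa: Δp = 60 hPa = 6000 Pa, q̄ = 0.00098 kg/kg → 0.00098 × 6000 / 9.8 = 0.60 mm
PW = 54.80 + 13.22 + 0.60 = 68.62 ≈ 68.6 mm.

PW ≈ 68.6 mm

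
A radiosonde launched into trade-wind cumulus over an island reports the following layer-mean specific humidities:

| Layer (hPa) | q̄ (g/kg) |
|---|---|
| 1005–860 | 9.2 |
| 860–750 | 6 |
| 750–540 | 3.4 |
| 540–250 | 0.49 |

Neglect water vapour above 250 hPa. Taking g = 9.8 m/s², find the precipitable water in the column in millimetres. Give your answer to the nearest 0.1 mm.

Precipitable water is the column-integrated vapour mass per unit area: PW = (1/g) Σ q̄ Δp, with q in kg/kg and Δp in Pa (1 kg/m² of water = 1 mm).
Layer 1005–860 hPa: Δp = 145 hPa = 14500 Pa, q̄ = 0.0092 kg/kg → 0.0092 × 14500 / 9.8 = 13.61 mm
Layer 860–750 hPa: Δp = 110 hPa = 11000 Pa, q̄ = 0.006 kg/kg → 0.006 × 11000 / 9.8 = 6.73 mm
Layer 750–540 hPa: Δp = 210 hPa = 21000 Pa, q̄ = 0.0034 kg/kg → 0.0034 × 21000 / 9.8 = 7.29 mm
Layer 540–250 hPa: Δp = 290 hPa = 29000 Pa, q̄ = 0.00049 kg/kg → 0.00049 × 29000 / 9.8 = 1.45 mm
PW = 13.61 + 6.73 + 7.29 + 1.45 = 29.08 ≈ 29.1 mm.

PW ≈ 29.1 mm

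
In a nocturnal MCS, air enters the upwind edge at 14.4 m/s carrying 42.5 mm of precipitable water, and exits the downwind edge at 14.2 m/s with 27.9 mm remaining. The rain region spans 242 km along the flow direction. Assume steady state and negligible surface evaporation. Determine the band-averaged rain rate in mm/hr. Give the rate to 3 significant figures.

Column moisture flux per unit crosswind length is F = V × PW.
Inflow: F_in = 14.4 × 42.5 = 612 mm·m/s
Outflow: F_out = 14.2 × 27.9 = 396.18 mm·m/s
Steady-state rate R = (F_in − F_out)/L = (612 − 396.18) / 242000 m = 8.918e-04 mm/s.
R = 8.918e-04 × 3600 = 3.21 mm/hr.

R ≈ 3.21 mm/hr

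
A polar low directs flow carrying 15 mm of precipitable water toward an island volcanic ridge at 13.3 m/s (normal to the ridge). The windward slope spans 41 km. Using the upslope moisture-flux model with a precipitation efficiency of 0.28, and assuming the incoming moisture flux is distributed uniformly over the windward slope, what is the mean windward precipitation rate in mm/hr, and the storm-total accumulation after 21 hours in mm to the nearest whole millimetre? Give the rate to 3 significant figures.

R ≈ 4.90 mm/hr; total ≈ 103 mm

Incoming column moisture flux per unit ridge length: F = V × PW = 13.3 × 15 = 199.5 mm·m/s.
Spread over the 41 km slope with efficiency ε = 0.28: R = ε·F/W = 0.28 × 199.5 / 41000 m = 1.362e-03 mm/s.
R = 1.362e-03 × 3600 = 4.90 mm/hr.
Over 21 h: total = 4.90 × 21 = 102.9 ≈ 103 mm.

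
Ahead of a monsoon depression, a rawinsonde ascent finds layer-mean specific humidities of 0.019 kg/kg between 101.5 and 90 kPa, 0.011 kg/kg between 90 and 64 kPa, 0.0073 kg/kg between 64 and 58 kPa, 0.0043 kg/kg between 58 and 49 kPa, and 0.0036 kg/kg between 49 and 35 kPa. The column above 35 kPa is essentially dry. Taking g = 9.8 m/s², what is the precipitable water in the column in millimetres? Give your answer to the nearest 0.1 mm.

Precipitable water is the column-integrated vapour mass per unit area: PW = (1/g) Σ q̄ Δp, with q in kg/kg and Δp in Pa (1 kg/m² of water = 1 mm).
Layer 101.5–90 kPa: Δp = 115 hPa = 11500 Pa, q̄ = 0.019 kg/kg → 0.019 × 11500 / 9.8 = 22.30 mm
Layer 90–64 kPa: Δp = 260 hPa = 26000 Pa, q̄ = 0.011 kg/kg → 0.011 × 26000 / 9.8 = 29.18 mm
Layer 64–58 kPa: Δp = 60 hPa = 6000 Pa, q̄ = 0.0073 kg/kg → 0.0073 × 6000 / 9.8 = 4.47 mm
Layer 58–49 kPa: Δp = 90 hPa = 9000 Pa, q̄ = 0.0043 kg/kg → 0.0043 × 9000 / 9.8 = 3.95 mm
Layer 49–35 kPa: Δp = 140 hPa = 14000 Pa, q̄ = 0.0036 kg/kg → 0.0036 × 14000 / 9.8 = 5.14 mm
PW = 22.30 + 29.18 + 4.47 + 3.95 + 5.14 = 65.04 ≈ 65.0 mm.

PW ≈ 65.0 mm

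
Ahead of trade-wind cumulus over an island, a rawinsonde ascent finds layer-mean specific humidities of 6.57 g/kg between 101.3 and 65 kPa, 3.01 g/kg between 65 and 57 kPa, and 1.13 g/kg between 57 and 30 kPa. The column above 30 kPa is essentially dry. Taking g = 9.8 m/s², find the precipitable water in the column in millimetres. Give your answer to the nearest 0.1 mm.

PW ≈ 29.9 mm

Precipitable water is the column-integrated vapour mass per unit area: PW = (1/g) Σ q̄ Δp, with q in kg/kg and Δp in Pa (1 kg/m² of water = 1 mm).
Layer 101.3–65 kPa: Δp = 363 hPa = 36300 Pa, q̄ = 0.00657 kg/kg → 0.00657 × 36300 / 9.8 = 24.34 mm
Layer 65–57 kPa: Δp = 80 hPa = 8000 Pa, q̄ = 0.00301 kg/kg → 0.00301 × 8000 / 9.8 = 2.46 mm
Layer 57–30 kPa: Δp = 270 hPa = 27000 Pa, q̄ = 0.00113 kg/kg → 0.00113 × 27000 / 9.8 = 3.11 mm
PW = 24.34 + 2.46 + 3.11 = 29.91 ≈ 29.9 mm.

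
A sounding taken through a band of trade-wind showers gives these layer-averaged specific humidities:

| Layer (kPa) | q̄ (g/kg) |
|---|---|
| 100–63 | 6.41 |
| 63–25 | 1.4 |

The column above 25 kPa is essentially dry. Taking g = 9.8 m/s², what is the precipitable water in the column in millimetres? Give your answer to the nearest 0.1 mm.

PW ≈ 29.6 mm

Precipitable water is the column-integrated vapour mass per unit area: PW = (1/g) Σ q̄ Δp, with q in kg/kg and Δp in Pa (1 kg/m² of water = 1 mm).
Layer 100–63 kPa: Δp = 370 hPa = 37000 Pa, q̄ = 0.00641 kg/kg → 0.00641 × 37000 / 9.8 = 24.20 mm
Layer 63–25 kPa: Δp = 380 hPa = 38000 Pa, q̄ = 0.0014 kg/kg → 0.0014 × 38000 / 9.8 = 5.43 mm
PW = 24.20 + 5.43 = 29.63 ≈ 29.6 mm.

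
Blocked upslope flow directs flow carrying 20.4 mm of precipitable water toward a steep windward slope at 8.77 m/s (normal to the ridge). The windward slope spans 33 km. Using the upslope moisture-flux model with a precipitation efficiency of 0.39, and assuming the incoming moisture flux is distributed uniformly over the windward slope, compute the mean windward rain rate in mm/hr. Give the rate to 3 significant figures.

Incoming column moisture flux per unit ridge length: F = V × PW = 8.77 × 20.4 = 178.908 mm·m/s.
Spread over the 33 km slope with efficiency ε = 0.39: R = ε·F/W = 0.39 × 178.908 / 33000 m = 2.114e-03 mm/s.
R = 2.114e-03 × 3600 = 7.61 mm/hr.

R ≈ 7.61 mm/hr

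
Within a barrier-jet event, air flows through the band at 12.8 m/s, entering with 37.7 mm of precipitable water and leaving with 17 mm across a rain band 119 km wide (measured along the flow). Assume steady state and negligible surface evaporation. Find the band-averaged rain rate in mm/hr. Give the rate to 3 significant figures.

R ≈ 8.02 mm/hr

Column moisture flux per unit crosswind length is F = V × PW.
Inflow: F_in = 12.8 × 37.7 = 482.56 mm·m/s
Outflow: F_out = 12.8 × 17 = 217.6 mm·m/s
Steady-state rate R = (F_in − F_out)/L = (482.56 − 217.6) / 119000 m = 2.227e-03 mm/s.
R = 2.227e-03 × 3600 = 8.02 mm/hr.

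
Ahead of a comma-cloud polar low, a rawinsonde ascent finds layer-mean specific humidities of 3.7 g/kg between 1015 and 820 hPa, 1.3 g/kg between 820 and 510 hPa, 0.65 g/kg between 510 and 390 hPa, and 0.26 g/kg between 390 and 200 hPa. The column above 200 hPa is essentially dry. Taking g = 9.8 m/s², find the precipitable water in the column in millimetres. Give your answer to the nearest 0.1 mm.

Precipitable water is the column-integrated vapour mass per unit area: PW = (1/g) Σ q̄ Δp, with q in kg/kg and Δp in Pa (1 kg/m² of water = 1 mm).
Layer 1015–820 hPa: Δp = 195 hPa = 19500 Pa, q̄ = 0.0037 kg/kg → 0.0037 × 19500 / 9.8 = 7.36 mm
Layer 820–510 hPa: Δp = 310 hPa = 31000 Pa, q̄ = 0.0013 kg/kg → 0.0013 × 31000 / 9.8 = 4.11 mm
Layer 510–390 hPa: Δp = 120 hPa = 12000 Pa, q̄ = 0.00065 kg/kg → 0.00065 × 12000 / 9.8 = 0.80 mm
Layer 390–200 hPa: Δp = 190 hPa = 19000 Pa, q̄ = 0.00026 kg/kg → 0.00026 × 19000 / 9.8 = 0.50 mm
PW = 7.36 + 4.11 + 0.80 + 0.50 = 12.77 ≈ 12.8 mm.

PW ≈ 12.8 mm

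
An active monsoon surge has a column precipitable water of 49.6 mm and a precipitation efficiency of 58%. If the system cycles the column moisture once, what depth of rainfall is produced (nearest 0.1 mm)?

rainfall ≈ 28.8 mm

Rainfall = ε × PW = 0.58 × 49.6 = 28.8 mm.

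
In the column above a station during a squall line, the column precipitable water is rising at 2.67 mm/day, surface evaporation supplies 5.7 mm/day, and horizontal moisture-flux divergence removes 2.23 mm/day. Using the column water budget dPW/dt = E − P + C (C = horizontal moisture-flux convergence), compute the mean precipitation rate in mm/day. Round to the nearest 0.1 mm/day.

dPW/dt = +2.67 mm/day.
P = E + C − dPW/dt = 5.7 + (-2.23) − (+2.67) = 0.8 mm/day.

P ≈ 0.8 mm/day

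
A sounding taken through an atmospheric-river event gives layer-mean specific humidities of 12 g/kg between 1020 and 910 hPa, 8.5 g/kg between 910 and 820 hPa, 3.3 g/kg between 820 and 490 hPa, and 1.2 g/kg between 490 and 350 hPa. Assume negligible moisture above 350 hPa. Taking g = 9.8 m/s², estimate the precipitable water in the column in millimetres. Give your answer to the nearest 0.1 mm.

Precipitable water is the column-integrated vapour mass per unit area: PW = (1/g) Σ q̄ Δp, with q in kg/kg and Δp in Pa (1 kg/m² of water = 1 mm).
Layer 1020–910 hPa: Δp = 110 hPa = 11000 Pa, q̄ = 0.012 kg/kg → 0.012 × 11000 / 9.8 = 13.47 mm
Layer 910–820 hPa: Δp = 90 hPa = 9000 Pa, q̄ = 0.0085 kg/kg → 0.0085 × 9000 / 9.8 = 7.81 mm
Layer 820–490 hPa: Δp = 330 hPa = 33000 Pa, q̄ = 0.0033 kg/kg → 0.0033 × 33000 / 9.8 = 11.11 mm
Layer 490–350 hPa: Δp = 140 hPa = 14000 Pa, q̄ = 0.0012 kg/kg → 0.0012 × 14000 / 9.8 = 1.71 mm
PW = 13.47 + 7.81 + 11.11 + 1.71 = 34.10 ≈ 34.1 mm.

PW ≈ 34.1 mm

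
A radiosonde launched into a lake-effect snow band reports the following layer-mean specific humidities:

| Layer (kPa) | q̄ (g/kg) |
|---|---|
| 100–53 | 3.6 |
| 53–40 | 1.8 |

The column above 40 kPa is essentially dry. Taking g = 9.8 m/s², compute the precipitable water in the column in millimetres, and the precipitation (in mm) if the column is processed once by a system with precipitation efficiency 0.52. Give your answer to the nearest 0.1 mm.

Precipitable water is the column-integrated vapour mass per unit area: PW = (1/g) Σ q̄ Δp, with q in kg/kg and Δp in Pa (1 kg/m² of water = 1 mm).
Layer 100–53 kPa: Δp = 470 hPa = 47000 Pa, q̄ = 0.0036 kg/kg → 0.0036 × 47000 / 9.8 = 17.27 mm
Layer 53–40 kPa: Δp = 130 hPa = 13000 Pa, q̄ = 0.0018 kg/kg → 0.0018 × 13000 / 9.8 = 2.39 mm
PW = 17.27 + 2.39 = 19.66 ≈ 19.7 mm.
Precipitation = ε × PW = 0.52 × 19.7 = 10.2 mm.

PW ≈ 19.7 mm; precipitation ≈ 10.2 mm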